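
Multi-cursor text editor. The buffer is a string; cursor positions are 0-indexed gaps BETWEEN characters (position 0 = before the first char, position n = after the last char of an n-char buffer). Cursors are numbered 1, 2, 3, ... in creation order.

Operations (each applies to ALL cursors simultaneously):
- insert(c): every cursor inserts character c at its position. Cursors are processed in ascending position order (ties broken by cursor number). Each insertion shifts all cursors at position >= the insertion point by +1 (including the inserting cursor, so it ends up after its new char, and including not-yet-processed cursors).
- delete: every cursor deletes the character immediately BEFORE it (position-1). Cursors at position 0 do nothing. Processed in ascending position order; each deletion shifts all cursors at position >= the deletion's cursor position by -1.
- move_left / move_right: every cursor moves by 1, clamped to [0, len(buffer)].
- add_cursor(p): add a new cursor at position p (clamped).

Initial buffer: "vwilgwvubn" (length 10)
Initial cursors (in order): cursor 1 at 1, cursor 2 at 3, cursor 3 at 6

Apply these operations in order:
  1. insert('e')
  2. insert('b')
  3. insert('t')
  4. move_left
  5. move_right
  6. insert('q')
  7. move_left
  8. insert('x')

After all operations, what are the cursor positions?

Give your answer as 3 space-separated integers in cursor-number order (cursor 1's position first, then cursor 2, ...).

Answer: 5 12 20

Derivation:
After op 1 (insert('e')): buffer="vewielgwevubn" (len 13), cursors c1@2 c2@5 c3@9, authorship .1..2...3....
After op 2 (insert('b')): buffer="vebwieblgwebvubn" (len 16), cursors c1@3 c2@7 c3@12, authorship .11..22...33....
After op 3 (insert('t')): buffer="vebtwiebtlgwebtvubn" (len 19), cursors c1@4 c2@9 c3@15, authorship .111..222...333....
After op 4 (move_left): buffer="vebtwiebtlgwebtvubn" (len 19), cursors c1@3 c2@8 c3@14, authorship .111..222...333....
After op 5 (move_right): buffer="vebtwiebtlgwebtvubn" (len 19), cursors c1@4 c2@9 c3@15, authorship .111..222...333....
After op 6 (insert('q')): buffer="vebtqwiebtqlgwebtqvubn" (len 22), cursors c1@5 c2@11 c3@18, authorship .1111..2222...3333....
After op 7 (move_left): buffer="vebtqwiebtqlgwebtqvubn" (len 22), cursors c1@4 c2@10 c3@17, authorship .1111..2222...3333....
After op 8 (insert('x')): buffer="vebtxqwiebtxqlgwebtxqvubn" (len 25), cursors c1@5 c2@12 c3@20, authorship .11111..22222...33333....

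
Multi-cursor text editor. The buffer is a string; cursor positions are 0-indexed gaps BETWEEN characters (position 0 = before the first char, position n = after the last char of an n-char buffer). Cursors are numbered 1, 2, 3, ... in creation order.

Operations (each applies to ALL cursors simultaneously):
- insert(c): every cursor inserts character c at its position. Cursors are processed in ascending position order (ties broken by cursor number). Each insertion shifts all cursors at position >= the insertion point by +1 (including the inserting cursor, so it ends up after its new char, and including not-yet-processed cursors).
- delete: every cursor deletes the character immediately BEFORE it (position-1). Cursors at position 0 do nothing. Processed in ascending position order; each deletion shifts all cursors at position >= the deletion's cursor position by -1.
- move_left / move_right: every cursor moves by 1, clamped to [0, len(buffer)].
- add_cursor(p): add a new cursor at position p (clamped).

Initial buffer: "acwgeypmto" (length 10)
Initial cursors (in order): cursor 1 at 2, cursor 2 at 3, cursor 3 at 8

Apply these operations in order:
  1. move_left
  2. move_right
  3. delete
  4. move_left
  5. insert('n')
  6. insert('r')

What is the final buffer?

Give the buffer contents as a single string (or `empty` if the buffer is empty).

Answer: nnrrageynrpto

Derivation:
After op 1 (move_left): buffer="acwgeypmto" (len 10), cursors c1@1 c2@2 c3@7, authorship ..........
After op 2 (move_right): buffer="acwgeypmto" (len 10), cursors c1@2 c2@3 c3@8, authorship ..........
After op 3 (delete): buffer="ageypto" (len 7), cursors c1@1 c2@1 c3@5, authorship .......
After op 4 (move_left): buffer="ageypto" (len 7), cursors c1@0 c2@0 c3@4, authorship .......
After op 5 (insert('n')): buffer="nnageynpto" (len 10), cursors c1@2 c2@2 c3@7, authorship 12....3...
After op 6 (insert('r')): buffer="nnrrageynrpto" (len 13), cursors c1@4 c2@4 c3@10, authorship 1212....33...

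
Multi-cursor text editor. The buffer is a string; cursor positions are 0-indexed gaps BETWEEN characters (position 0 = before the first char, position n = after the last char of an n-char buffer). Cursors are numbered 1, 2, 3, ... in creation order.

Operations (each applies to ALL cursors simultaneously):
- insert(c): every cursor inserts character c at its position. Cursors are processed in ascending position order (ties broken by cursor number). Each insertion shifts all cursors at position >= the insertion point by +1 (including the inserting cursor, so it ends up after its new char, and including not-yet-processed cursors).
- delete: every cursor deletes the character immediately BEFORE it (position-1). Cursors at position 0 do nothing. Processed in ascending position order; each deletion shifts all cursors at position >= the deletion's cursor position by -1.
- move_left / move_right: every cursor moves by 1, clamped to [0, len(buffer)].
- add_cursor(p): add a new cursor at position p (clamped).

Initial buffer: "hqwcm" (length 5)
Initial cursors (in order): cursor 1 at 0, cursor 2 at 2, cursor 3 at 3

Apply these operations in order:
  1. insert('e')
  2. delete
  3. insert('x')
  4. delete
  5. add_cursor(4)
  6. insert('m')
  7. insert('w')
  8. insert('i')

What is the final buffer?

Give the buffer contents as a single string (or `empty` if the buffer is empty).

Answer: mwihqmwiwmwicmwim

Derivation:
After op 1 (insert('e')): buffer="ehqewecm" (len 8), cursors c1@1 c2@4 c3@6, authorship 1..2.3..
After op 2 (delete): buffer="hqwcm" (len 5), cursors c1@0 c2@2 c3@3, authorship .....
After op 3 (insert('x')): buffer="xhqxwxcm" (len 8), cursors c1@1 c2@4 c3@6, authorship 1..2.3..
After op 4 (delete): buffer="hqwcm" (len 5), cursors c1@0 c2@2 c3@3, authorship .....
After op 5 (add_cursor(4)): buffer="hqwcm" (len 5), cursors c1@0 c2@2 c3@3 c4@4, authorship .....
After op 6 (insert('m')): buffer="mhqmwmcmm" (len 9), cursors c1@1 c2@4 c3@6 c4@8, authorship 1..2.3.4.
After op 7 (insert('w')): buffer="mwhqmwwmwcmwm" (len 13), cursors c1@2 c2@6 c3@9 c4@12, authorship 11..22.33.44.
After op 8 (insert('i')): buffer="mwihqmwiwmwicmwim" (len 17), cursors c1@3 c2@8 c3@12 c4@16, authorship 111..222.333.444.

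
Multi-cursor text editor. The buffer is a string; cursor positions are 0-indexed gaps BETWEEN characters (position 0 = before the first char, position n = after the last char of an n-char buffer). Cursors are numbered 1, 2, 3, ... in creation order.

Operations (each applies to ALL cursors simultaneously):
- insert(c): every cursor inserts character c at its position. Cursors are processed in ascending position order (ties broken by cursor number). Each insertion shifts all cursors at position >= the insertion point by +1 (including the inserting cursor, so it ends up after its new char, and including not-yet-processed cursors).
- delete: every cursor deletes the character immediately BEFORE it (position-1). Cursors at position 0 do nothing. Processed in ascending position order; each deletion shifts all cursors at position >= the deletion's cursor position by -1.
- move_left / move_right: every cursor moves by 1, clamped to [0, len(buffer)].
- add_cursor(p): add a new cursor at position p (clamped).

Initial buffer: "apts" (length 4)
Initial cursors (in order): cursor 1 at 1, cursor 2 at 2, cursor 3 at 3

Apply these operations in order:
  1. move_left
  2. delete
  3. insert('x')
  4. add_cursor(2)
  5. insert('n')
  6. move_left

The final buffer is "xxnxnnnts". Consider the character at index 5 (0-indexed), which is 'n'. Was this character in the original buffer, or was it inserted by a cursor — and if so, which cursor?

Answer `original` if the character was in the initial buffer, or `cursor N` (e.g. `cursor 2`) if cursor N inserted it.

Answer: cursor 2

Derivation:
After op 1 (move_left): buffer="apts" (len 4), cursors c1@0 c2@1 c3@2, authorship ....
After op 2 (delete): buffer="ts" (len 2), cursors c1@0 c2@0 c3@0, authorship ..
After op 3 (insert('x')): buffer="xxxts" (len 5), cursors c1@3 c2@3 c3@3, authorship 123..
After op 4 (add_cursor(2)): buffer="xxxts" (len 5), cursors c4@2 c1@3 c2@3 c3@3, authorship 123..
After op 5 (insert('n')): buffer="xxnxnnnts" (len 9), cursors c4@3 c1@7 c2@7 c3@7, authorship 1243123..
After op 6 (move_left): buffer="xxnxnnnts" (len 9), cursors c4@2 c1@6 c2@6 c3@6, authorship 1243123..
Authorship (.=original, N=cursor N): 1 2 4 3 1 2 3 . .
Index 5: author = 2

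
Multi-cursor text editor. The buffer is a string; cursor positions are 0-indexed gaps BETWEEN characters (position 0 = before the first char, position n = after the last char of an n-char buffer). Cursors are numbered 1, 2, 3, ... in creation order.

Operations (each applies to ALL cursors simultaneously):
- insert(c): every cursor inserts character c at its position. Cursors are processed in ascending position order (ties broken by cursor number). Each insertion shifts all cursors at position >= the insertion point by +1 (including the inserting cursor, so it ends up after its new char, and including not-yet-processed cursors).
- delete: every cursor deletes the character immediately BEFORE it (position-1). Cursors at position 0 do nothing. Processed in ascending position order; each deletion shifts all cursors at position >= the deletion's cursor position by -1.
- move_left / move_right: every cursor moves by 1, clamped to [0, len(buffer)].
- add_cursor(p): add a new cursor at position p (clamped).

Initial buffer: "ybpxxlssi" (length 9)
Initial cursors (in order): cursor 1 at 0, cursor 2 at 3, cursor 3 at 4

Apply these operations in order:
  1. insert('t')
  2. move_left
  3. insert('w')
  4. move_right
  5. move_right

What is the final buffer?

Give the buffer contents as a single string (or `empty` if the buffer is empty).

Answer: wtybpwtxwtxlssi

Derivation:
After op 1 (insert('t')): buffer="tybptxtxlssi" (len 12), cursors c1@1 c2@5 c3@7, authorship 1...2.3.....
After op 2 (move_left): buffer="tybptxtxlssi" (len 12), cursors c1@0 c2@4 c3@6, authorship 1...2.3.....
After op 3 (insert('w')): buffer="wtybpwtxwtxlssi" (len 15), cursors c1@1 c2@6 c3@9, authorship 11...22.33.....
After op 4 (move_right): buffer="wtybpwtxwtxlssi" (len 15), cursors c1@2 c2@7 c3@10, authorship 11...22.33.....
After op 5 (move_right): buffer="wtybpwtxwtxlssi" (len 15), cursors c1@3 c2@8 c3@11, authorship 11...22.33.....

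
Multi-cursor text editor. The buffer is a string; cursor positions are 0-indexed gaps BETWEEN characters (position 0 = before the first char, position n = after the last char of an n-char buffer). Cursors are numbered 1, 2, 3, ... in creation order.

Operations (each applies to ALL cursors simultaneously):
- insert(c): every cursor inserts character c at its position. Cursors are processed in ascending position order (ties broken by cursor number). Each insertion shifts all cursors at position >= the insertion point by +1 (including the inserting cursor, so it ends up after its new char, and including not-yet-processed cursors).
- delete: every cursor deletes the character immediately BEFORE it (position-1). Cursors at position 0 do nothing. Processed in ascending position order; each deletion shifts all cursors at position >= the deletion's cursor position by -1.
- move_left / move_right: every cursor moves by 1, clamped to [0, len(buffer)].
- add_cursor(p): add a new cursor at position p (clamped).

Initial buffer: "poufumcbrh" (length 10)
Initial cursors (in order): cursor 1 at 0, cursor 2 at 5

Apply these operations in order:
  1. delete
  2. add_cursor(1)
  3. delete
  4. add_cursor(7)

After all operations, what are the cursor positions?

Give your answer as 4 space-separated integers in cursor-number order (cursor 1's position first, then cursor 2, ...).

After op 1 (delete): buffer="poufmcbrh" (len 9), cursors c1@0 c2@4, authorship .........
After op 2 (add_cursor(1)): buffer="poufmcbrh" (len 9), cursors c1@0 c3@1 c2@4, authorship .........
After op 3 (delete): buffer="oumcbrh" (len 7), cursors c1@0 c3@0 c2@2, authorship .......
After op 4 (add_cursor(7)): buffer="oumcbrh" (len 7), cursors c1@0 c3@0 c2@2 c4@7, authorship .......

Answer: 0 2 0 7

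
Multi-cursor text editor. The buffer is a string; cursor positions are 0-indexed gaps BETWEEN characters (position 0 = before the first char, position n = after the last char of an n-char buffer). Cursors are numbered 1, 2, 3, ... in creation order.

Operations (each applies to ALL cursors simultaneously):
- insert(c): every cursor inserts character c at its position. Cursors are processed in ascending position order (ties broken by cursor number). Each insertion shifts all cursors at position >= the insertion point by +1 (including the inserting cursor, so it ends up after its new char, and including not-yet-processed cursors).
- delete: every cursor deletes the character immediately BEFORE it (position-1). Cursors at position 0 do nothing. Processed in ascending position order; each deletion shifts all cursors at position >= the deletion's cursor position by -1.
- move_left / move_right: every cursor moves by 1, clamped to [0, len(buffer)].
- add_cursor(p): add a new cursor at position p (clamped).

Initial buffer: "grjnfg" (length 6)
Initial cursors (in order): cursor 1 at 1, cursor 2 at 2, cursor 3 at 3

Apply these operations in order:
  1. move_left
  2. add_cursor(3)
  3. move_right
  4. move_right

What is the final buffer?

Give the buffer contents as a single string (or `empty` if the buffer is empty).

After op 1 (move_left): buffer="grjnfg" (len 6), cursors c1@0 c2@1 c3@2, authorship ......
After op 2 (add_cursor(3)): buffer="grjnfg" (len 6), cursors c1@0 c2@1 c3@2 c4@3, authorship ......
After op 3 (move_right): buffer="grjnfg" (len 6), cursors c1@1 c2@2 c3@3 c4@4, authorship ......
After op 4 (move_right): buffer="grjnfg" (len 6), cursors c1@2 c2@3 c3@4 c4@5, authorship ......

Answer: grjnfg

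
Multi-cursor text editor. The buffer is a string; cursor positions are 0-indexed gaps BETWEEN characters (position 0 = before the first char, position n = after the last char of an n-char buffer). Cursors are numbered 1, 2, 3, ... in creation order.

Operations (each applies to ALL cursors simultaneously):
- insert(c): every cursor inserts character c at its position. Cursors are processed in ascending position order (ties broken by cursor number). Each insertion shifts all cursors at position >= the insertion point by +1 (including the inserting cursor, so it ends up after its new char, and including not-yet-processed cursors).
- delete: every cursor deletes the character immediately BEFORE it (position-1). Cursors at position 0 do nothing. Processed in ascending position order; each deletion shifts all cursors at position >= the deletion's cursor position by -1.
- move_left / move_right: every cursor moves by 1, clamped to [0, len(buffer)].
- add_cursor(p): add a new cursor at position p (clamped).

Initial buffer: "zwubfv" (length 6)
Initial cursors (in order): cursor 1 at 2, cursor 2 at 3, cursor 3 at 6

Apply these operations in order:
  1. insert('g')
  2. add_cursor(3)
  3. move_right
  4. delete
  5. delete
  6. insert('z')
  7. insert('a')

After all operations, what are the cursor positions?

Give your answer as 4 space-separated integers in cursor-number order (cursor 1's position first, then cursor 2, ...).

Answer: 6 6 9 6

Derivation:
After op 1 (insert('g')): buffer="zwgugbfvg" (len 9), cursors c1@3 c2@5 c3@9, authorship ..1.2...3
After op 2 (add_cursor(3)): buffer="zwgugbfvg" (len 9), cursors c1@3 c4@3 c2@5 c3@9, authorship ..1.2...3
After op 3 (move_right): buffer="zwgugbfvg" (len 9), cursors c1@4 c4@4 c2@6 c3@9, authorship ..1.2...3
After op 4 (delete): buffer="zwgfv" (len 5), cursors c1@2 c4@2 c2@3 c3@5, authorship ..2..
After op 5 (delete): buffer="f" (len 1), cursors c1@0 c2@0 c4@0 c3@1, authorship .
After op 6 (insert('z')): buffer="zzzfz" (len 5), cursors c1@3 c2@3 c4@3 c3@5, authorship 124.3
After op 7 (insert('a')): buffer="zzzaaafza" (len 9), cursors c1@6 c2@6 c4@6 c3@9, authorship 124124.33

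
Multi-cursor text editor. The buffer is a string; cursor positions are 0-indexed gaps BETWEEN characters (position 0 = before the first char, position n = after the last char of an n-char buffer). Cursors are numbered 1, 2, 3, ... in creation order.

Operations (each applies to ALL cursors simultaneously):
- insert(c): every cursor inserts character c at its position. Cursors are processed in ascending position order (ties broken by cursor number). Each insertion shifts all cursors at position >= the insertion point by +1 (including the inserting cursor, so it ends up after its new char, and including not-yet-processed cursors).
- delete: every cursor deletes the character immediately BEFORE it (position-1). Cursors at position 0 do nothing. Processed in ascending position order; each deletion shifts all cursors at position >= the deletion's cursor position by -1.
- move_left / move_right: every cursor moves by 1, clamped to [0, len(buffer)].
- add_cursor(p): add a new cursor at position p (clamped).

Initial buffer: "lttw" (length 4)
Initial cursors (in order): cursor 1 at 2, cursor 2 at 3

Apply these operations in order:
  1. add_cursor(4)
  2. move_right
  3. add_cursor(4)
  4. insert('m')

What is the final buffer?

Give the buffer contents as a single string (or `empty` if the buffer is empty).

After op 1 (add_cursor(4)): buffer="lttw" (len 4), cursors c1@2 c2@3 c3@4, authorship ....
After op 2 (move_right): buffer="lttw" (len 4), cursors c1@3 c2@4 c3@4, authorship ....
After op 3 (add_cursor(4)): buffer="lttw" (len 4), cursors c1@3 c2@4 c3@4 c4@4, authorship ....
After op 4 (insert('m')): buffer="lttmwmmm" (len 8), cursors c1@4 c2@8 c3@8 c4@8, authorship ...1.234

Answer: lttmwmmm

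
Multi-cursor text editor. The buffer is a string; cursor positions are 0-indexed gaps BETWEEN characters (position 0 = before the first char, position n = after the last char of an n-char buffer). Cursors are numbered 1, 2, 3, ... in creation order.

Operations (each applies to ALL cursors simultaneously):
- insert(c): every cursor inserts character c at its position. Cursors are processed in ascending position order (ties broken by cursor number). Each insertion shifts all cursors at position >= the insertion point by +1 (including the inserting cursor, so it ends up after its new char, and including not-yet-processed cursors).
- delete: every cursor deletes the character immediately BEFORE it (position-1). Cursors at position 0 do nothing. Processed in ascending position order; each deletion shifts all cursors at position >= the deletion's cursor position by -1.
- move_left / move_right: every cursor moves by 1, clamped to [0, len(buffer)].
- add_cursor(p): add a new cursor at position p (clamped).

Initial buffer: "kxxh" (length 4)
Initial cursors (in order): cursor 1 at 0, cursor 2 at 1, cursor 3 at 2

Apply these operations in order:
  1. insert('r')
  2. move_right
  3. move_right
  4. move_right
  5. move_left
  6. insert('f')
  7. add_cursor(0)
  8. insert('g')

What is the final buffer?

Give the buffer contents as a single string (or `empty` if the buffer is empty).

Answer: grkrfgxrfgxfgh

Derivation:
After op 1 (insert('r')): buffer="rkrxrxh" (len 7), cursors c1@1 c2@3 c3@5, authorship 1.2.3..
After op 2 (move_right): buffer="rkrxrxh" (len 7), cursors c1@2 c2@4 c3@6, authorship 1.2.3..
After op 3 (move_right): buffer="rkrxrxh" (len 7), cursors c1@3 c2@5 c3@7, authorship 1.2.3..
After op 4 (move_right): buffer="rkrxrxh" (len 7), cursors c1@4 c2@6 c3@7, authorship 1.2.3..
After op 5 (move_left): buffer="rkrxrxh" (len 7), cursors c1@3 c2@5 c3@6, authorship 1.2.3..
After op 6 (insert('f')): buffer="rkrfxrfxfh" (len 10), cursors c1@4 c2@7 c3@9, authorship 1.21.32.3.
After op 7 (add_cursor(0)): buffer="rkrfxrfxfh" (len 10), cursors c4@0 c1@4 c2@7 c3@9, authorship 1.21.32.3.
After op 8 (insert('g')): buffer="grkrfgxrfgxfgh" (len 14), cursors c4@1 c1@6 c2@10 c3@13, authorship 41.211.322.33.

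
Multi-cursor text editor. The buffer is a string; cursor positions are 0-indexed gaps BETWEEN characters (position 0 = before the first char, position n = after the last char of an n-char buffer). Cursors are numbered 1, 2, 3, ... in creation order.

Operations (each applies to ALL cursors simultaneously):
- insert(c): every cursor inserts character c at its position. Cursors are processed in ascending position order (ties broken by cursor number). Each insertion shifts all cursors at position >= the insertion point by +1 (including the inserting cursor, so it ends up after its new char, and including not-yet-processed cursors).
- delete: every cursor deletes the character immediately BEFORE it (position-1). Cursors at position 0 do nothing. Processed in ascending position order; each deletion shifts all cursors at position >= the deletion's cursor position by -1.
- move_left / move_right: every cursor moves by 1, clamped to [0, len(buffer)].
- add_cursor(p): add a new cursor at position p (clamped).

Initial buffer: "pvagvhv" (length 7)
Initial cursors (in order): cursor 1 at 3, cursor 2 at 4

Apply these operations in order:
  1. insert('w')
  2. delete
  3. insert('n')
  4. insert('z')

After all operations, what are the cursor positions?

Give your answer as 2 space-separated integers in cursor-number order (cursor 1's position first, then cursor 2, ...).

Answer: 5 8

Derivation:
After op 1 (insert('w')): buffer="pvawgwvhv" (len 9), cursors c1@4 c2@6, authorship ...1.2...
After op 2 (delete): buffer="pvagvhv" (len 7), cursors c1@3 c2@4, authorship .......
After op 3 (insert('n')): buffer="pvangnvhv" (len 9), cursors c1@4 c2@6, authorship ...1.2...
After op 4 (insert('z')): buffer="pvanzgnzvhv" (len 11), cursors c1@5 c2@8, authorship ...11.22...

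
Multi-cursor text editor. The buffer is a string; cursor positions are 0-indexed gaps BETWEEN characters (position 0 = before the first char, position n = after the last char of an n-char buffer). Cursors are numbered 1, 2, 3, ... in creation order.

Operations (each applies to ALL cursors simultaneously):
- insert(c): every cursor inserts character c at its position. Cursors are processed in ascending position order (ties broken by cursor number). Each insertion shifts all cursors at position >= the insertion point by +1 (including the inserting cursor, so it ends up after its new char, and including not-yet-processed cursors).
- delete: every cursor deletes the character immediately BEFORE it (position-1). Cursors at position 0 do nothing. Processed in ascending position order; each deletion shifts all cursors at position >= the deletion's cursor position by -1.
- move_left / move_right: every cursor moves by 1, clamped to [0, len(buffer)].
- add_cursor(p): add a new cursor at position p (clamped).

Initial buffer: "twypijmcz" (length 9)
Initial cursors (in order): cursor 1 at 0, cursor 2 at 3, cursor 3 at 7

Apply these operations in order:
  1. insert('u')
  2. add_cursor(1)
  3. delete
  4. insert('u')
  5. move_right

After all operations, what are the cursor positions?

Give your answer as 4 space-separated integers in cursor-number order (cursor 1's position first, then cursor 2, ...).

After op 1 (insert('u')): buffer="utwyupijmucz" (len 12), cursors c1@1 c2@5 c3@10, authorship 1...2....3..
After op 2 (add_cursor(1)): buffer="utwyupijmucz" (len 12), cursors c1@1 c4@1 c2@5 c3@10, authorship 1...2....3..
After op 3 (delete): buffer="twypijmcz" (len 9), cursors c1@0 c4@0 c2@3 c3@7, authorship .........
After op 4 (insert('u')): buffer="uutwyupijmucz" (len 13), cursors c1@2 c4@2 c2@6 c3@11, authorship 14...2....3..
After op 5 (move_right): buffer="uutwyupijmucz" (len 13), cursors c1@3 c4@3 c2@7 c3@12, authorship 14...2....3..

Answer: 3 7 12 3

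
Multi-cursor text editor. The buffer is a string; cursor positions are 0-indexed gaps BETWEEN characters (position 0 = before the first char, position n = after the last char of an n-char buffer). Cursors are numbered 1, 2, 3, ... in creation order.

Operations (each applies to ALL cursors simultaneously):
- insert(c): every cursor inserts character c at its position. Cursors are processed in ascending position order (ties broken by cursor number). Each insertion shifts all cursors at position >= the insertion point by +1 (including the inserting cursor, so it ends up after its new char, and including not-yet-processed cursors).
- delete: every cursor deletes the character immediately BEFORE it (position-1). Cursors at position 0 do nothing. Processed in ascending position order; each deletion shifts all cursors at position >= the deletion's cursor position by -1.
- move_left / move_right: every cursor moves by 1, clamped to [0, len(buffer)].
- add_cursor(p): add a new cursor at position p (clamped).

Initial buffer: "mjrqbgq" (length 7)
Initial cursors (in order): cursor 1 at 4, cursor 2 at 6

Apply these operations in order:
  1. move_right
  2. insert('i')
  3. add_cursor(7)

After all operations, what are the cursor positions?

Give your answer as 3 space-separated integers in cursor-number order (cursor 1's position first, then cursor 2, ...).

Answer: 6 9 7

Derivation:
After op 1 (move_right): buffer="mjrqbgq" (len 7), cursors c1@5 c2@7, authorship .......
After op 2 (insert('i')): buffer="mjrqbigqi" (len 9), cursors c1@6 c2@9, authorship .....1..2
After op 3 (add_cursor(7)): buffer="mjrqbigqi" (len 9), cursors c1@6 c3@7 c2@9, authorship .....1..2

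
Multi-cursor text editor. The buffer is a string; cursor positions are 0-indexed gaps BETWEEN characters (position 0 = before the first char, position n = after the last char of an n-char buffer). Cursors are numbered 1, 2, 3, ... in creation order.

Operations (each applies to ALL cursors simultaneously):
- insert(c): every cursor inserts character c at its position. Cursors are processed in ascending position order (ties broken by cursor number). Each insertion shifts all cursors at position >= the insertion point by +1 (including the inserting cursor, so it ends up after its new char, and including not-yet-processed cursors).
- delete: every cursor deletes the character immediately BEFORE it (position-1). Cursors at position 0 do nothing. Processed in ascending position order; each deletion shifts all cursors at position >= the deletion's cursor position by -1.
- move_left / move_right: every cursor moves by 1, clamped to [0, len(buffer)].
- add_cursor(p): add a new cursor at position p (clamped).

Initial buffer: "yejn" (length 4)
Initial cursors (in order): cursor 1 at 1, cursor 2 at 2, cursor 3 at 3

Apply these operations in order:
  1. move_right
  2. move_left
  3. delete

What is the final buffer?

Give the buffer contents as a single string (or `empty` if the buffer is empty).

Answer: n

Derivation:
After op 1 (move_right): buffer="yejn" (len 4), cursors c1@2 c2@3 c3@4, authorship ....
After op 2 (move_left): buffer="yejn" (len 4), cursors c1@1 c2@2 c3@3, authorship ....
After op 3 (delete): buffer="n" (len 1), cursors c1@0 c2@0 c3@0, authorship .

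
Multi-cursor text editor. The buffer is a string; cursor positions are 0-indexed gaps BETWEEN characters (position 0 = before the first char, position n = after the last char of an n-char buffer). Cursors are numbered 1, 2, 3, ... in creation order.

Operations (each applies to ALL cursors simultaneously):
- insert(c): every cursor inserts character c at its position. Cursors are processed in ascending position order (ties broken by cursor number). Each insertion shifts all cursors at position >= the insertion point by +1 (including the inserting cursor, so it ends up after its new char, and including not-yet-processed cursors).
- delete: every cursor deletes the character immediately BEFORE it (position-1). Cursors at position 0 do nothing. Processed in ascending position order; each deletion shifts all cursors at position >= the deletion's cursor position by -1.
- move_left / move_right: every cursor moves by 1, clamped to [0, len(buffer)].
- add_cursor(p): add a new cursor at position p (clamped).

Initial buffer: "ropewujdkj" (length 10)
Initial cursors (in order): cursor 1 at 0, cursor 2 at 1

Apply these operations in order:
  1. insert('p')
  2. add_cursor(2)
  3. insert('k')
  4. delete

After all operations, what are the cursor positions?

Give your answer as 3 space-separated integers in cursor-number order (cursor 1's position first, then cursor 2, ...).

Answer: 1 3 2

Derivation:
After op 1 (insert('p')): buffer="prpopewujdkj" (len 12), cursors c1@1 c2@3, authorship 1.2.........
After op 2 (add_cursor(2)): buffer="prpopewujdkj" (len 12), cursors c1@1 c3@2 c2@3, authorship 1.2.........
After op 3 (insert('k')): buffer="pkrkpkopewujdkj" (len 15), cursors c1@2 c3@4 c2@6, authorship 11.322.........
After op 4 (delete): buffer="prpopewujdkj" (len 12), cursors c1@1 c3@2 c2@3, authorship 1.2.........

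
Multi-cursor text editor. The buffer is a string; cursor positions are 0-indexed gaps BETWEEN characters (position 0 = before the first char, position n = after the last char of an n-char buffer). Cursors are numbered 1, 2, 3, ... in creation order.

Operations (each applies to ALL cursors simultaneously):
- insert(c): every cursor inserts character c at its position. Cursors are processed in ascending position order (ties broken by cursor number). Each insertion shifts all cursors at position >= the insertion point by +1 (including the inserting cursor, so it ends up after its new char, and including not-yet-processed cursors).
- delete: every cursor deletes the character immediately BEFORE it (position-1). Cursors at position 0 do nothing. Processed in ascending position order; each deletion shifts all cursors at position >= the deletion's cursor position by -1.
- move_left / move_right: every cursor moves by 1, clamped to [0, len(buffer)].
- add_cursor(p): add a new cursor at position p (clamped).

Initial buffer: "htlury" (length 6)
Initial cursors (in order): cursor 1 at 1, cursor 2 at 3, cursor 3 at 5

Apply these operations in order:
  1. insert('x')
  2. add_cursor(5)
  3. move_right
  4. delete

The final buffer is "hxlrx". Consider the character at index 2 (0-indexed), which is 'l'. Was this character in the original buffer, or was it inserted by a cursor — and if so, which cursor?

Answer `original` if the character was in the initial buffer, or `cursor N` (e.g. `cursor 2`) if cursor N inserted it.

Answer: original

Derivation:
After op 1 (insert('x')): buffer="hxtlxurxy" (len 9), cursors c1@2 c2@5 c3@8, authorship .1..2..3.
After op 2 (add_cursor(5)): buffer="hxtlxurxy" (len 9), cursors c1@2 c2@5 c4@5 c3@8, authorship .1..2..3.
After op 3 (move_right): buffer="hxtlxurxy" (len 9), cursors c1@3 c2@6 c4@6 c3@9, authorship .1..2..3.
After op 4 (delete): buffer="hxlrx" (len 5), cursors c1@2 c2@3 c4@3 c3@5, authorship .1..3
Authorship (.=original, N=cursor N): . 1 . . 3
Index 2: author = original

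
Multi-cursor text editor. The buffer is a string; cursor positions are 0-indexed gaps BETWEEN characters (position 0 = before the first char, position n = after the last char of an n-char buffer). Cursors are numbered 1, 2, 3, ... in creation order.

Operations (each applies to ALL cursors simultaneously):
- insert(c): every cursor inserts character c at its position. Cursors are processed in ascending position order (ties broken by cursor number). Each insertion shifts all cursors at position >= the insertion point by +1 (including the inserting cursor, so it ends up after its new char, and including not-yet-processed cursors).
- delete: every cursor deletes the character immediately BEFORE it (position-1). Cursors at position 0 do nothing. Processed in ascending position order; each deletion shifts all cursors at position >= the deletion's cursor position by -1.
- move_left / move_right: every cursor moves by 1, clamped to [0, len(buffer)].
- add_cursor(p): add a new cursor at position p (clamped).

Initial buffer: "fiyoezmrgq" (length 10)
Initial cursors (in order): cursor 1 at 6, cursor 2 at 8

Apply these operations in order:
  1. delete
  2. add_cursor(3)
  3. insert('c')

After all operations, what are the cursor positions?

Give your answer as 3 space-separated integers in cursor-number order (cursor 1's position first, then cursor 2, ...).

Answer: 7 9 4

Derivation:
After op 1 (delete): buffer="fiyoemgq" (len 8), cursors c1@5 c2@6, authorship ........
After op 2 (add_cursor(3)): buffer="fiyoemgq" (len 8), cursors c3@3 c1@5 c2@6, authorship ........
After op 3 (insert('c')): buffer="fiycoecmcgq" (len 11), cursors c3@4 c1@7 c2@9, authorship ...3..1.2..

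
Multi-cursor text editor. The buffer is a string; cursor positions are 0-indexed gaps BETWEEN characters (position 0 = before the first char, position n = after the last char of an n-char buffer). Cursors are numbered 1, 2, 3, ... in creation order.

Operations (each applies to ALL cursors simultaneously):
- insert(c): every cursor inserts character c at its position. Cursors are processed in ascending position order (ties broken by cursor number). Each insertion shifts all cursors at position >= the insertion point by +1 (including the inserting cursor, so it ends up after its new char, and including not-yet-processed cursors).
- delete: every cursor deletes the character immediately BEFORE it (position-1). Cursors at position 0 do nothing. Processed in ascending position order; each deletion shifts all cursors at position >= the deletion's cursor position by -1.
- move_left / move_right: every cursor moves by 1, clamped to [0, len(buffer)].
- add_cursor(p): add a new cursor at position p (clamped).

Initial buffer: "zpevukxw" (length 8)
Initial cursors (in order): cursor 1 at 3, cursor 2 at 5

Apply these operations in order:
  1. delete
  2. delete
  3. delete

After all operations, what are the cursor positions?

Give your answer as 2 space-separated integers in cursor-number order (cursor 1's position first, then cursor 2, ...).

Answer: 0 0

Derivation:
After op 1 (delete): buffer="zpvkxw" (len 6), cursors c1@2 c2@3, authorship ......
After op 2 (delete): buffer="zkxw" (len 4), cursors c1@1 c2@1, authorship ....
After op 3 (delete): buffer="kxw" (len 3), cursors c1@0 c2@0, authorship ...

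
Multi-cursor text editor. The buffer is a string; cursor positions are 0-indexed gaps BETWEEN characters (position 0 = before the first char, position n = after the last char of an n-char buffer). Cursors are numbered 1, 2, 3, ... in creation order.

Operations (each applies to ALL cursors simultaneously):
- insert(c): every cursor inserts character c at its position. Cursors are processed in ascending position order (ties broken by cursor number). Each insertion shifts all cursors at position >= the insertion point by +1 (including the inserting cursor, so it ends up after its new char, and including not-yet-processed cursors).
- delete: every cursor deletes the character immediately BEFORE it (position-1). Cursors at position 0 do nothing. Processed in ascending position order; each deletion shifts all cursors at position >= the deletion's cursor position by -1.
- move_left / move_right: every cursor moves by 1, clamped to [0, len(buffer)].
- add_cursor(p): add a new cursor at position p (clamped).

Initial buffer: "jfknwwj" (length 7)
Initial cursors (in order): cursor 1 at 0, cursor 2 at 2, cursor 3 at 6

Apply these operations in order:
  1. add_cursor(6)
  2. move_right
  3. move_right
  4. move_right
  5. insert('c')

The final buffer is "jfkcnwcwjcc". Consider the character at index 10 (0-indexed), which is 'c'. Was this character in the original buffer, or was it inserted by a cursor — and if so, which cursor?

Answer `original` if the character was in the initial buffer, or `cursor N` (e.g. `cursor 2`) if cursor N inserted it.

After op 1 (add_cursor(6)): buffer="jfknwwj" (len 7), cursors c1@0 c2@2 c3@6 c4@6, authorship .......
After op 2 (move_right): buffer="jfknwwj" (len 7), cursors c1@1 c2@3 c3@7 c4@7, authorship .......
After op 3 (move_right): buffer="jfknwwj" (len 7), cursors c1@2 c2@4 c3@7 c4@7, authorship .......
After op 4 (move_right): buffer="jfknwwj" (len 7), cursors c1@3 c2@5 c3@7 c4@7, authorship .......
After op 5 (insert('c')): buffer="jfkcnwcwjcc" (len 11), cursors c1@4 c2@7 c3@11 c4@11, authorship ...1..2..34
Authorship (.=original, N=cursor N): . . . 1 . . 2 . . 3 4
Index 10: author = 4

Answer: cursor 4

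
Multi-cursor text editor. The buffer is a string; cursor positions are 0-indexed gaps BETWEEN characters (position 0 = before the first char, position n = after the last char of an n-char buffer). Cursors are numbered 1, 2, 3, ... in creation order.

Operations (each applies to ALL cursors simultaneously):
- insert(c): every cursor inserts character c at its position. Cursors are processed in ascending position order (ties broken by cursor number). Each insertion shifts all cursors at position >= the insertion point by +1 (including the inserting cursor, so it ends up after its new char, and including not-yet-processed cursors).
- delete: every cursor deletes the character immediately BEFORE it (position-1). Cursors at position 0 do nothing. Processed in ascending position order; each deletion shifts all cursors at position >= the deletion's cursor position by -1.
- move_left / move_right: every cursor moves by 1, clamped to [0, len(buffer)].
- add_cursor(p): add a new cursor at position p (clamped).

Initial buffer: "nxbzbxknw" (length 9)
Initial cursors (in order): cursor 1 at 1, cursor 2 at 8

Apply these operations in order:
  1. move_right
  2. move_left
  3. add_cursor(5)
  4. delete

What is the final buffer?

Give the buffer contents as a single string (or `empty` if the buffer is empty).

Answer: xbzxkw

Derivation:
After op 1 (move_right): buffer="nxbzbxknw" (len 9), cursors c1@2 c2@9, authorship .........
After op 2 (move_left): buffer="nxbzbxknw" (len 9), cursors c1@1 c2@8, authorship .........
After op 3 (add_cursor(5)): buffer="nxbzbxknw" (len 9), cursors c1@1 c3@5 c2@8, authorship .........
After op 4 (delete): buffer="xbzxkw" (len 6), cursors c1@0 c3@3 c2@5, authorship ......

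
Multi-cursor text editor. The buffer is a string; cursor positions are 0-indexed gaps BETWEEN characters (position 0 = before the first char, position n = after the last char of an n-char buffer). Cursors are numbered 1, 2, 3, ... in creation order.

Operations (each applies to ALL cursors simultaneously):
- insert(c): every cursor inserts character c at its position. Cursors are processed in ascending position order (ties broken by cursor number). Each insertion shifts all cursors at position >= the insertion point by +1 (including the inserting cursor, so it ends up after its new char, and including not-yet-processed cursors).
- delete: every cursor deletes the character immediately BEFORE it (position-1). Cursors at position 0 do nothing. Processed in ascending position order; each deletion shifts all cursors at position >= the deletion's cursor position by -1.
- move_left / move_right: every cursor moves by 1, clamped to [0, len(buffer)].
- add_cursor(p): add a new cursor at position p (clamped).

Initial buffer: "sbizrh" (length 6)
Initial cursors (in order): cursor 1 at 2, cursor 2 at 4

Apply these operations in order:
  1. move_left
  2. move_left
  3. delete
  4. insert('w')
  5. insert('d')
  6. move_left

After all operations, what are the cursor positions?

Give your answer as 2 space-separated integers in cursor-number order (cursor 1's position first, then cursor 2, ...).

After op 1 (move_left): buffer="sbizrh" (len 6), cursors c1@1 c2@3, authorship ......
After op 2 (move_left): buffer="sbizrh" (len 6), cursors c1@0 c2@2, authorship ......
After op 3 (delete): buffer="sizrh" (len 5), cursors c1@0 c2@1, authorship .....
After op 4 (insert('w')): buffer="wswizrh" (len 7), cursors c1@1 c2@3, authorship 1.2....
After op 5 (insert('d')): buffer="wdswdizrh" (len 9), cursors c1@2 c2@5, authorship 11.22....
After op 6 (move_left): buffer="wdswdizrh" (len 9), cursors c1@1 c2@4, authorship 11.22....

Answer: 1 4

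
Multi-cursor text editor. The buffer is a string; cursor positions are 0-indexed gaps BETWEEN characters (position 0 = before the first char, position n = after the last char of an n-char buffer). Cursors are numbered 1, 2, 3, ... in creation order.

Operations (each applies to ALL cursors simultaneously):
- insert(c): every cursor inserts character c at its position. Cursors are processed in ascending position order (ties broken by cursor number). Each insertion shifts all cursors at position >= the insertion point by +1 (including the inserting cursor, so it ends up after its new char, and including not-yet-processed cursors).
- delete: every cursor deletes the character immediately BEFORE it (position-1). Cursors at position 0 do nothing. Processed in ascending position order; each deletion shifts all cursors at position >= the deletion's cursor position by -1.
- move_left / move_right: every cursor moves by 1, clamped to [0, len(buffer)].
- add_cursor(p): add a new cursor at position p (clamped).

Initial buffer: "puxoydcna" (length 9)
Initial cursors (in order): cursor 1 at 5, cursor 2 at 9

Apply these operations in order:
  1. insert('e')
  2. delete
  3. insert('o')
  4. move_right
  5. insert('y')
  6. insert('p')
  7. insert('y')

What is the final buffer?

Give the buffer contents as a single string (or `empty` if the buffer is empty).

After op 1 (insert('e')): buffer="puxoyedcnae" (len 11), cursors c1@6 c2@11, authorship .....1....2
After op 2 (delete): buffer="puxoydcna" (len 9), cursors c1@5 c2@9, authorship .........
After op 3 (insert('o')): buffer="puxoyodcnao" (len 11), cursors c1@6 c2@11, authorship .....1....2
After op 4 (move_right): buffer="puxoyodcnao" (len 11), cursors c1@7 c2@11, authorship .....1....2
After op 5 (insert('y')): buffer="puxoyodycnaoy" (len 13), cursors c1@8 c2@13, authorship .....1.1...22
After op 6 (insert('p')): buffer="puxoyodypcnaoyp" (len 15), cursors c1@9 c2@15, authorship .....1.11...222
After op 7 (insert('y')): buffer="puxoyodypycnaoypy" (len 17), cursors c1@10 c2@17, authorship .....1.111...2222

Answer: puxoyodypycnaoypy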